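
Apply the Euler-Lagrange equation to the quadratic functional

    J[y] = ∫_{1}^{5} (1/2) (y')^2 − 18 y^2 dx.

The Lagrangian is L = (1/2) (y')^2 − 18 y^2.
Compute ∂L/∂y = -36y, ∂L/∂y' = y'.
The Euler-Lagrange equation d/dx(∂L/∂y') − ∂L/∂y = 0 reduces to
    y'' + 36 y = 0.
Its general solution is
    y(x) = A sin(6x) + B cos(6x),
with A, B fixed by the endpoint conditions.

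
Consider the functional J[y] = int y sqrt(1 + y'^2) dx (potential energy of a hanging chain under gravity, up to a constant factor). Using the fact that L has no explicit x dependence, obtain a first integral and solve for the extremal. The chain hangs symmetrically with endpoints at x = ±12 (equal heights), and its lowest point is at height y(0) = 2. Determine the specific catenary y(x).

The Lagrangian L(y, y') = y sqrt(1 + y'^2) has no explicit x dependence, so the Beltrami identity applies:
    L − y' ∂L/∂y' = C.
Compute ∂L/∂y' = y · y' / sqrt(1 + y'^2). Then
    L − y' ∂L/∂y'
    = y sqrt(1 + y'^2) − y · y'^2 / sqrt(1 + y'^2)
    = y (1 + y'^2 − y'^2) / sqrt(1 + y'^2)
    = y / sqrt(1 + y'^2) = C.
Squaring gives y^2 = C^2 (1 + y'^2), i.e.
    y'^2 = y^2 / C^2 − 1.
Separating variables,
    dy / sqrt(y^2 − C^2) = dx / C,
and integrating gives arccosh(y / C) = (x − a)/C, so
    y(x) = C cosh((x − a)/C),
the catenary. The constants C and a are fixed by the two endpoint conditions (and, for the hanging-chain problem, the length constraint selects C).
Now fit the given data. The endpoints x = ±12 are symmetric at equal height, so the catenary is even about its minimum: a = 0 and y(x) = C cosh(x/C). The lowest point is y(0) = C cosh(0) = C, and we are told y(0) = 2, so C = 2. Therefore
    y(x) = 2 cosh(x/2),
and at the endpoints
    y(±12) = 2 cosh(12/2).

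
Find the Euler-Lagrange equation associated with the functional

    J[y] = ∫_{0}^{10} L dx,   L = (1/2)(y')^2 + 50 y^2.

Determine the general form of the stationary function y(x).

The Lagrangian is L = (1/2)(y')^2 + 50 y^2.
∂L/∂y = 100y.
∂L/∂y' = y'.
The Euler-Lagrange equation d/dx(∂L/∂y') − ∂L/∂y = 0 becomes:
    y'' - 100 y = 0
General solution: y(x) = A e^(10x) + B e^(-10x), where A and B are arbitrary constants fixed by the endpoint conditions.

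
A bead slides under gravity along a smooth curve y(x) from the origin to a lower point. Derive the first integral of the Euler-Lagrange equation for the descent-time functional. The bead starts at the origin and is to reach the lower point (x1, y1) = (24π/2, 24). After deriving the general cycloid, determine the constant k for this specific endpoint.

The Lagrangian L = sqrt((1 + y'^2) / y) has no explicit x dependence, so the Beltrami identity applies:
    L − y' ∂L/∂y' = C.
Compute ∂L/∂y' = y' / sqrt(y (1 + y'^2)).
Substitute:
    sqrt((1 + y'^2)/y) − y'·y' / sqrt(y (1 + y'^2))
    = (1 + y'^2) / sqrt(y (1 + y'^2)) − y'^2 / sqrt(y (1 + y'^2))
    = 1 / sqrt(y (1 + y'^2)) = C.
Squaring and rearranging gives the first integral
    y (1 + y'^2) = 1/C^2 =: k   (constant).
Solving this first-order ODE by the substitution
    y = (k/2)(1 − cos θ)
yields the cycloid parameterisation
    x(θ) = (k/2)(θ − sin θ),   y(θ) = (k/2)(1 − cos θ).
The constant k is fixed by the endpoint condition.
Now fit the given lower endpoint (x1, y1) = (24π/2, 24). At the bottom of the first arch (θ = π), the parametric equations give
    y(π) = (k/2)(1 − cos π) = k,
    x(π) = (k/2)(π − sin π) = kπ/2.
Matching y(π) = 24 gives k = 24, consistent with x(π) = 24π/2. Therefore the specific cycloid is
    x(θ) = (24/2)(θ − sin θ),   y(θ) = (24/2)(1 − cos θ).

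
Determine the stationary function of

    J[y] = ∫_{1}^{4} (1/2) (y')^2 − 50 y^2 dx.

The Lagrangian is L = (1/2) (y')^2 − 50 y^2.
Compute ∂L/∂y = -100y, ∂L/∂y' = y'.
The Euler-Lagrange equation d/dx(∂L/∂y') − ∂L/∂y = 0 reduces to
    y'' + 100 y = 0.
Its general solution is
    y(x) = A sin(10x) + B cos(10x),
with A, B fixed by the endpoint conditions.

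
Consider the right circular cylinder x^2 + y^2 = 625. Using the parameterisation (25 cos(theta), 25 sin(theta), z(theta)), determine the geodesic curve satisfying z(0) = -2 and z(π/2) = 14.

Parameterise the cylinder of radius R = 25 as
    r(θ) = (25 cos θ, 25 sin θ, z(θ)).
The arc-length element is
    ds = sqrt(625 + (dz/dθ)^2) dθ,
so the Lagrangian is L = sqrt(625 + z'^2).
L depends on z' only, not on z or θ, so ∂L/∂z = 0 and
    ∂L/∂z' = z' / sqrt(625 + z'^2).
The Euler-Lagrange equation gives
    d/dθ( z' / sqrt(625 + z'^2) ) = 0,
so z' is constant. Integrating once:
    z(θ) = a θ + b,
a helix on the cylinder (a straight line when the cylinder is unrolled). The constants a, b are determined by the endpoint conditions.
With endpoint conditions z(0) = -2 and z(π/2) = 14: from z(0) = b we get b = -2, and a·π/2 + -2 = 14 gives a = 32/π, so
    z(θ) = (32/π) θ − 2.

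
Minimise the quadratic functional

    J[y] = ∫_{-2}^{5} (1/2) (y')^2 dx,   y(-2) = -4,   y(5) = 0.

The Lagrangian is L = (1/2) (y')^2.
Compute ∂L/∂y = 0, ∂L/∂y' = y'.
The Euler-Lagrange equation d/dx(∂L/∂y') − ∂L/∂y = 0 reduces to
    y'' = 0.
Its general solution is
    y(x) = A x + B,
with A, B fixed by the endpoint conditions.
Applying the endpoint conditions y(-2) = -4 and y(5) = 0: solve A·-2 + B = -4 and A·5 + B = 0. Subtracting gives A(5 − -2) = 0 − -4, so A = 4/7, and B = -4 − A·-2 = -20/7. Therefore
    y(x) = (4/7) x - 20/7.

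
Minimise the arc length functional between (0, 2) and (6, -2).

Arc-length functional: J[y] = ∫ sqrt(1 + (y')^2) dx.
Lagrangian L = sqrt(1 + (y')^2) has no explicit y dependence, so ∂L/∂y = 0 and the Euler-Lagrange equation gives
    d/dx( y' / sqrt(1 + (y')^2) ) = 0  ⇒  y' / sqrt(1 + (y')^2) = const.
Hence y' is constant, so y(x) is affine.
Fitting the endpoints (0, 2) and (6, -2):
    slope m = ((-2) − 2) / (6 − 0) = -2/3,
    intercept c = 2 − m·0 = 2.
Extremal: y(x) = (-2/3) x + 2.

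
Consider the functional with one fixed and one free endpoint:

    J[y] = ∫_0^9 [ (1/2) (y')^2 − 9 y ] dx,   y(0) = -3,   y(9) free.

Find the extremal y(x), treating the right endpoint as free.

The Lagrangian L = (1/2) (y')^2 − 9 y gives
    ∂L/∂y = −9,   ∂L/∂y' = y'.
Euler-Lagrange: d/dx(y') − (−9) = 0, i.e. y'' + 9 = 0, so
    y(x) = −(9/2) x^2 + C1 x + C2.
Fixed left endpoint y(0) = -3 ⇒ C2 = -3.
The right endpoint x = 9 is free, so the natural (transversality) condition is ∂L/∂y' |_{x=9} = 0, i.e. y'(9) = 0.
Compute y'(x) = −9 x + C1, so y'(9) = −81 + C1 = 0 ⇒ C1 = 81.
Therefore the extremal is
    y(x) = −(9/2) x^2 + 81 x − 3.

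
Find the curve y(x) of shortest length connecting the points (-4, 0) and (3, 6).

Arc-length functional: J[y] = ∫ sqrt(1 + (y')^2) dx.
Lagrangian L = sqrt(1 + (y')^2) has no explicit y dependence, so ∂L/∂y = 0 and the Euler-Lagrange equation gives
    d/dx( y' / sqrt(1 + (y')^2) ) = 0  ⇒  y' / sqrt(1 + (y')^2) = const.
Hence y' is constant, so y(x) is affine.
Fitting the endpoints (-4, 0) and (3, 6):
    slope m = (6 − 0) / (3 − (-4)) = 6/7,
    intercept c = 0 − m·(-4) = 24/7.
Extremal: y(x) = (6/7) x + 24/7.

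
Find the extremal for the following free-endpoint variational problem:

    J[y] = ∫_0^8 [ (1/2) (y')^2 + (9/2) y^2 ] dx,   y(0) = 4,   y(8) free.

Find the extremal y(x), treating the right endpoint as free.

The Lagrangian L = (1/2) (y')^2 + (9/2) y^2 gives
    ∂L/∂y = 9 y,   ∂L/∂y' = y'.
Euler-Lagrange: y'' − 9 y = 0.
With k = 3, the general solution is
    y(x) = A cosh(3 x) + B sinh(3 x).
Fixed left endpoint y(0) = 4 ⇒ A = 4.
The right endpoint x = 8 is free, so the natural (transversality) condition is ∂L/∂y' |_{x=8} = 0, i.e. y'(8) = 0.
Compute y'(x) = A k sinh(k x) + B k cosh(k x), so
    y'(8) = A k sinh(k·8) + B k cosh(k·8) = 0
    ⇒ B = −A tanh(k·8) = − 4 tanh(3·8).
Therefore the extremal is
    y(x) = 4 cosh(3 x) − 4 tanh(3·8) sinh(3 x).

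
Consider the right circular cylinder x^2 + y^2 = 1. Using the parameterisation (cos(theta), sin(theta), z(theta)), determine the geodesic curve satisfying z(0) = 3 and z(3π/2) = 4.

Parameterise the cylinder of radius R = 1 as
    r(θ) = (cos θ, sin θ, z(θ)).
The arc-length element is
    ds = sqrt(1 + (dz/dθ)^2) dθ,
so the Lagrangian is L = sqrt(1 + z'^2).
L depends on z' only, not on z or θ, so ∂L/∂z = 0 and
    ∂L/∂z' = z' / sqrt(1 + z'^2).
The Euler-Lagrange equation gives
    d/dθ( z' / sqrt(1 + z'^2) ) = 0,
so z' is constant. Integrating once:
    z(θ) = a θ + b,
a helix on the cylinder (a straight line when the cylinder is unrolled). The constants a, b are determined by the endpoint conditions.
With endpoint conditions z(0) = 3 and z(3π/2) = 4: from z(0) = b we get b = 3, and a·3π/2 + 3 = 4 gives a = 2/(3π), so
    z(θ) = (2/(3π)) θ + 3.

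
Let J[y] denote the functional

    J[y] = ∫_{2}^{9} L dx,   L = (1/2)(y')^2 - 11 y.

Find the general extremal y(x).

The Lagrangian is L = (1/2)(y')^2 - 11 y.
∂L/∂y = -11.
∂L/∂y' = y'.
The Euler-Lagrange equation d/dx(∂L/∂y') − ∂L/∂y = 0 becomes:
    y'' + 11 = 0
General solution: y(x) = -(11/2) x^2 + A x + B, where A and B are arbitrary constants fixed by the endpoint conditions.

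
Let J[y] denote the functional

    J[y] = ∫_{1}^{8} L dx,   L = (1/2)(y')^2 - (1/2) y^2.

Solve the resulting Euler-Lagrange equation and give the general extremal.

The Lagrangian is L = (1/2)(y')^2 - (1/2) y^2.
∂L/∂y = -y.
∂L/∂y' = y'.
The Euler-Lagrange equation d/dx(∂L/∂y') − ∂L/∂y = 0 becomes:
    y'' + y = 0
General solution: y(x) = A sin(x) + B cos(x), where A and B are arbitrary constants fixed by the endpoint conditions.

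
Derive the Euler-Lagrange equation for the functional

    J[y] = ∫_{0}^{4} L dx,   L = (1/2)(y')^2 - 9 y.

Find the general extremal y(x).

The Lagrangian is L = (1/2)(y')^2 - 9 y.
∂L/∂y = -9.
∂L/∂y' = y'.
The Euler-Lagrange equation d/dx(∂L/∂y') − ∂L/∂y = 0 becomes:
    y'' + 9 = 0
General solution: y(x) = -(9/2) x^2 + A x + B, where A and B are arbitrary constants fixed by the endpoint conditions.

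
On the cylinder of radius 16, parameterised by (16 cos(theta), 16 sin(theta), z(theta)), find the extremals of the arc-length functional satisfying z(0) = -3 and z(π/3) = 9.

Parameterise the cylinder of radius R = 16 as
    r(θ) = (16 cos θ, 16 sin θ, z(θ)).
The arc-length element is
    ds = sqrt(256 + (dz/dθ)^2) dθ,
so the Lagrangian is L = sqrt(256 + z'^2).
L depends on z' only, not on z or θ, so ∂L/∂z = 0 and
    ∂L/∂z' = z' / sqrt(256 + z'^2).
The Euler-Lagrange equation gives
    d/dθ( z' / sqrt(256 + z'^2) ) = 0,
so z' is constant. Integrating once:
    z(θ) = a θ + b,
a helix on the cylinder (a straight line when the cylinder is unrolled). The constants a, b are determined by the endpoint conditions.
With endpoint conditions z(0) = -3 and z(π/3) = 9: from z(0) = b we get b = -3, and a·π/3 + -3 = 9 gives a = 36/π, so
    z(θ) = (36/π) θ − 3.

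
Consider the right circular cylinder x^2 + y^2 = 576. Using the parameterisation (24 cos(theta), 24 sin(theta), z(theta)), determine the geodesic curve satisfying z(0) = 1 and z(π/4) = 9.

Parameterise the cylinder of radius R = 24 as
    r(θ) = (24 cos θ, 24 sin θ, z(θ)).
The arc-length element is
    ds = sqrt(576 + (dz/dθ)^2) dθ,
so the Lagrangian is L = sqrt(576 + z'^2).
L depends on z' only, not on z or θ, so ∂L/∂z = 0 and
    ∂L/∂z' = z' / sqrt(576 + z'^2).
The Euler-Lagrange equation gives
    d/dθ( z' / sqrt(576 + z'^2) ) = 0,
so z' is constant. Integrating once:
    z(θ) = a θ + b,
a helix on the cylinder (a straight line when the cylinder is unrolled). The constants a, b are determined by the endpoint conditions.
With endpoint conditions z(0) = 1 and z(π/4) = 9: from z(0) = b we get b = 1, and a·π/4 + 1 = 9 gives a = 32/π, so
    z(θ) = (32/π) θ + 1.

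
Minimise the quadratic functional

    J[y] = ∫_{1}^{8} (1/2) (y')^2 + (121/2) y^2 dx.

The Lagrangian is L = (1/2) (y')^2 + (121/2) y^2.
Compute ∂L/∂y = 121y, ∂L/∂y' = y'.
The Euler-Lagrange equation d/dx(∂L/∂y') − ∂L/∂y = 0 reduces to
    y'' − 121 y = 0.
Its general solution is
    y(x) = A e^(11x) + B e^(−11x),
with A, B fixed by the endpoint conditions.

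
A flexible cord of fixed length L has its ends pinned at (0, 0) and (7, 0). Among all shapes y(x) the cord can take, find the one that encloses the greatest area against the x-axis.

Set up the augmented Lagrangian using a multiplier λ for the length constraint:
    F(y, y') = y − λ sqrt(1 + y'^2).
F has no explicit x dependence, so the Beltrami identity yields a first integral
    F − y' ∂F/∂y' = C.
Compute ∂F/∂y' = −λ y' / sqrt(1 + y'^2). Then
    y − λ sqrt(1 + y'^2) + λ y'^2 / sqrt(1 + y'^2) = C
    ⇒  y − λ / sqrt(1 + y'^2) = C.
Solving for y' and integrating gives
    (x − a)^2 + (y − b)^2 = λ^2,
a circular arc of radius λ. The constants a, b are determined by the endpoint conditions y(0) = y(7) = 0, and λ is fixed implicitly by the length constraint
    ∫_{0}^{7} sqrt(1 + y'^2) dx = L.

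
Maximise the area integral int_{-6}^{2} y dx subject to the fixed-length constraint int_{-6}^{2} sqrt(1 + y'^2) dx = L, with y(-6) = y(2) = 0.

Set up the augmented Lagrangian using a multiplier λ for the length constraint:
    F(y, y') = y − λ sqrt(1 + y'^2).
F has no explicit x dependence, so the Beltrami identity yields a first integral
    F − y' ∂F/∂y' = C.
Compute ∂F/∂y' = −λ y' / sqrt(1 + y'^2). Then
    y − λ sqrt(1 + y'^2) + λ y'^2 / sqrt(1 + y'^2) = C
    ⇒  y − λ / sqrt(1 + y'^2) = C.
Solving for y' and integrating gives
    (x − a)^2 + (y − b)^2 = λ^2,
a circular arc of radius λ. The constants a, b are determined by the endpoint conditions y(-6) = y(2) = 0, and λ is fixed implicitly by the length constraint
    ∫_{-6}^{2} sqrt(1 + y'^2) dx = L.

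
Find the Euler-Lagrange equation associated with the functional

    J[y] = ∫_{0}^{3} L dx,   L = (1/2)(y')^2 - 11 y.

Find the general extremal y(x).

The Lagrangian is L = (1/2)(y')^2 - 11 y.
∂L/∂y = -11.
∂L/∂y' = y'.
The Euler-Lagrange equation d/dx(∂L/∂y') − ∂L/∂y = 0 becomes:
    y'' + 11 = 0
General solution: y(x) = -(11/2) x^2 + A x + B, where A and B are arbitrary constants fixed by the endpoint conditions.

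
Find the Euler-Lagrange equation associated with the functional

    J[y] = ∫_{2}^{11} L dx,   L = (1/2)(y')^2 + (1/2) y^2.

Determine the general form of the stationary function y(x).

The Lagrangian is L = (1/2)(y')^2 + (1/2) y^2.
∂L/∂y = y.
∂L/∂y' = y'.
The Euler-Lagrange equation d/dx(∂L/∂y') − ∂L/∂y = 0 becomes:
    y'' - y = 0
General solution: y(x) = A e^x + B e^(-x), where A and B are arbitrary constants fixed by the endpoint conditions.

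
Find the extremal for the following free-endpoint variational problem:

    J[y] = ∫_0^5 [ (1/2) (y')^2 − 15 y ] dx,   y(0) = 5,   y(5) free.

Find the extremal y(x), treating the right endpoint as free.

The Lagrangian L = (1/2) (y')^2 − 15 y gives
    ∂L/∂y = −15,   ∂L/∂y' = y'.
Euler-Lagrange: d/dx(y') − (−15) = 0, i.e. y'' + 15 = 0, so
    y(x) = −(15/2) x^2 + C1 x + C2.
Fixed left endpoint y(0) = 5 ⇒ C2 = 5.
The right endpoint x = 5 is free, so the natural (transversality) condition is ∂L/∂y' |_{x=5} = 0, i.e. y'(5) = 0.
Compute y'(x) = −15 x + C1, so y'(5) = −75 + C1 = 0 ⇒ C1 = 75.
Therefore the extremal is
    y(x) = −(15/2) x^2 + 75 x + 5.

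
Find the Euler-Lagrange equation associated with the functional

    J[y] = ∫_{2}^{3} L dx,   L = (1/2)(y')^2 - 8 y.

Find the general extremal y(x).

The Lagrangian is L = (1/2)(y')^2 - 8 y.
∂L/∂y = -8.
∂L/∂y' = y'.
The Euler-Lagrange equation d/dx(∂L/∂y') − ∂L/∂y = 0 becomes:
    y'' + 8 = 0
General solution: y(x) = -4 x^2 + A x + B, where A and B are arbitrary constants fixed by the endpoint conditions.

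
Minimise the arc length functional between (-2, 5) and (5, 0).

Arc-length functional: J[y] = ∫ sqrt(1 + (y')^2) dx.
Lagrangian L = sqrt(1 + (y')^2) has no explicit y dependence, so ∂L/∂y = 0 and the Euler-Lagrange equation gives
    d/dx( y' / sqrt(1 + (y')^2) ) = 0  ⇒  y' / sqrt(1 + (y')^2) = const.
Hence y' is constant, so y(x) is affine.
Fitting the endpoints (-2, 5) and (5, 0):
    slope m = (0 − 5) / (5 − (-2)) = -5/7,
    intercept c = 5 − m·(-2) = 25/7.
Extremal: y(x) = (-5/7) x + 25/7.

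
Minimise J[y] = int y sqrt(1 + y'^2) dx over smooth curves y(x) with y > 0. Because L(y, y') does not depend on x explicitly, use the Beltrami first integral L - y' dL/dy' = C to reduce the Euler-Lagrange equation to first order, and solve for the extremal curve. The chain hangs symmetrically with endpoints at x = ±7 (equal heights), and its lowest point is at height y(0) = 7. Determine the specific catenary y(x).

The Lagrangian L(y, y') = y sqrt(1 + y'^2) has no explicit x dependence, so the Beltrami identity applies:
    L − y' ∂L/∂y' = C.
Compute ∂L/∂y' = y · y' / sqrt(1 + y'^2). Then
    L − y' ∂L/∂y'
    = y sqrt(1 + y'^2) − y · y'^2 / sqrt(1 + y'^2)
    = y (1 + y'^2 − y'^2) / sqrt(1 + y'^2)
    = y / sqrt(1 + y'^2) = C.
Squaring gives y^2 = C^2 (1 + y'^2), i.e.
    y'^2 = y^2 / C^2 − 1.
Separating variables,
    dy / sqrt(y^2 − C^2) = dx / C,
and integrating gives arccosh(y / C) = (x − a)/C, so
    y(x) = C cosh((x − a)/C),
the catenary. The constants C and a are fixed by the two endpoint conditions (and, for the hanging-chain problem, the length constraint selects C).
Now fit the given data. The endpoints x = ±7 are symmetric at equal height, so the catenary is even about its minimum: a = 0 and y(x) = C cosh(x/C). The lowest point is y(0) = C cosh(0) = C, and we are told y(0) = 7, so C = 7. Therefore
    y(x) = 7 cosh(x/7),
and at the endpoints
    y(±7) = 7 cosh(7/7).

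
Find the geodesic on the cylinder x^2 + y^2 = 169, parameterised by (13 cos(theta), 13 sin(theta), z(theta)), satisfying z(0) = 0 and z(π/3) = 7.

Parameterise the cylinder of radius R = 13 as
    r(θ) = (13 cos θ, 13 sin θ, z(θ)).
The arc-length element is
    ds = sqrt(169 + (dz/dθ)^2) dθ,
so the Lagrangian is L = sqrt(169 + z'^2).
L depends on z' only, not on z or θ, so ∂L/∂z = 0 and
    ∂L/∂z' = z' / sqrt(169 + z'^2).
The Euler-Lagrange equation gives
    d/dθ( z' / sqrt(169 + z'^2) ) = 0,
so z' is constant. Integrating once:
    z(θ) = a θ + b,
a helix on the cylinder (a straight line when the cylinder is unrolled). The constants a, b are determined by the endpoint conditions.
With endpoint conditions z(0) = 0 and z(π/3) = 7: from z(0) = b we get b = 0, and a·π/3 + 0 = 7 gives a = 21/π, so
    z(θ) = (21/π) θ.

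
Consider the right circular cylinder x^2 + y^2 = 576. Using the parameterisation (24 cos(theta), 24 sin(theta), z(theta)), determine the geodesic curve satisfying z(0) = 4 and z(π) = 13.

Parameterise the cylinder of radius R = 24 as
    r(θ) = (24 cos θ, 24 sin θ, z(θ)).
The arc-length element is
    ds = sqrt(576 + (dz/dθ)^2) dθ,
so the Lagrangian is L = sqrt(576 + z'^2).
L depends on z' only, not on z or θ, so ∂L/∂z = 0 and
    ∂L/∂z' = z' / sqrt(576 + z'^2).
The Euler-Lagrange equation gives
    d/dθ( z' / sqrt(576 + z'^2) ) = 0,
so z' is constant. Integrating once:
    z(θ) = a θ + b,
a helix on the cylinder (a straight line when the cylinder is unrolled). The constants a, b are determined by the endpoint conditions.
With endpoint conditions z(0) = 4 and z(π) = 13: from z(0) = b we get b = 4, and a·π + 4 = 13 gives a = 9/π, so
    z(θ) = (9/π) θ + 4.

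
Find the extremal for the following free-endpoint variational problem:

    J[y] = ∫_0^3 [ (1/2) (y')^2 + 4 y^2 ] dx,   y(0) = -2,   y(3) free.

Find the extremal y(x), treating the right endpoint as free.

The Lagrangian L = (1/2) (y')^2 + 4 y^2 gives
    ∂L/∂y = 8 y,   ∂L/∂y' = y'.
Euler-Lagrange: y'' − 8 y = 0.
With k = sqrt(8), the general solution is
    y(x) = A cosh(sqrt(8) x) + B sinh(sqrt(8) x).
Fixed left endpoint y(0) = -2 ⇒ A = -2.
The right endpoint x = 3 is free, so the natural (transversality) condition is ∂L/∂y' |_{x=3} = 0, i.e. y'(3) = 0.
Compute y'(x) = A k sinh(k x) + B k cosh(k x), so
    y'(3) = A k sinh(k·3) + B k cosh(k·3) = 0
    ⇒ B = −A tanh(k·3) = 2 tanh(sqrt(8)·3).
Therefore the extremal is
    y(x) = −2 cosh(sqrt(8) x) + 2 tanh(sqrt(8)·3) sinh(sqrt(8) x).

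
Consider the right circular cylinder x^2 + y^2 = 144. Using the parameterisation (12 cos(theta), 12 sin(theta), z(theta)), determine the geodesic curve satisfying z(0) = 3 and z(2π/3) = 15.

Parameterise the cylinder of radius R = 12 as
    r(θ) = (12 cos θ, 12 sin θ, z(θ)).
The arc-length element is
    ds = sqrt(144 + (dz/dθ)^2) dθ,
so the Lagrangian is L = sqrt(144 + z'^2).
L depends on z' only, not on z or θ, so ∂L/∂z = 0 and
    ∂L/∂z' = z' / sqrt(144 + z'^2).
The Euler-Lagrange equation gives
    d/dθ( z' / sqrt(144 + z'^2) ) = 0,
so z' is constant. Integrating once:
    z(θ) = a θ + b,
a helix on the cylinder (a straight line when the cylinder is unrolled). The constants a, b are determined by the endpoint conditions.
With endpoint conditions z(0) = 3 and z(2π/3) = 15: from z(0) = b we get b = 3, and a·2π/3 + 3 = 15 gives a = 18/π, so
    z(θ) = (18/π) θ + 3.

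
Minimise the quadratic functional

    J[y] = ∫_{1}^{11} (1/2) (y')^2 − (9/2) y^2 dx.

The Lagrangian is L = (1/2) (y')^2 − (9/2) y^2.
Compute ∂L/∂y = -9y, ∂L/∂y' = y'.
The Euler-Lagrange equation d/dx(∂L/∂y') − ∂L/∂y = 0 reduces to
    y'' + 9 y = 0.
Its general solution is
    y(x) = A sin(3x) + B cos(3x),
with A, B fixed by the endpoint conditions.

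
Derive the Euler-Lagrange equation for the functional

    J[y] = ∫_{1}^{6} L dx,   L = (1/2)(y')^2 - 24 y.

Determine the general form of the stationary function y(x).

The Lagrangian is L = (1/2)(y')^2 - 24 y.
∂L/∂y = -24.
∂L/∂y' = y'.
The Euler-Lagrange equation d/dx(∂L/∂y') − ∂L/∂y = 0 becomes:
    y'' + 24 = 0
General solution: y(x) = -12 x^2 + A x + B, where A and B are arbitrary constants fixed by the endpoint conditions.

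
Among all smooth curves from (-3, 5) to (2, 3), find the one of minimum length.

Arc-length functional: J[y] = ∫ sqrt(1 + (y')^2) dx.
Lagrangian L = sqrt(1 + (y')^2) has no explicit y dependence, so ∂L/∂y = 0 and the Euler-Lagrange equation gives
    d/dx( y' / sqrt(1 + (y')^2) ) = 0  ⇒  y' / sqrt(1 + (y')^2) = const.
Hence y' is constant, so y(x) is affine.
Fitting the endpoints (-3, 5) and (2, 3):
    slope m = (3 − 5) / (2 − (-3)) = -2/5,
    intercept c = 5 − m·(-3) = 19/5.
Extremal: y(x) = (-2/5) x + 19/5.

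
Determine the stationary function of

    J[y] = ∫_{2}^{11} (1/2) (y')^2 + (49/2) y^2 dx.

The Lagrangian is L = (1/2) (y')^2 + (49/2) y^2.
Compute ∂L/∂y = 49y, ∂L/∂y' = y'.
The Euler-Lagrange equation d/dx(∂L/∂y') − ∂L/∂y = 0 reduces to
    y'' − 49 y = 0.
Its general solution is
    y(x) = A e^(7x) + B e^(−7x),
with A, B fixed by the endpoint conditions.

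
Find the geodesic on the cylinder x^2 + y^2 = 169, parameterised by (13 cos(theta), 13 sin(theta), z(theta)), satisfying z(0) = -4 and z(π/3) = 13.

Parameterise the cylinder of radius R = 13 as
    r(θ) = (13 cos θ, 13 sin θ, z(θ)).
The arc-length element is
    ds = sqrt(169 + (dz/dθ)^2) dθ,
so the Lagrangian is L = sqrt(169 + z'^2).
L depends on z' only, not on z or θ, so ∂L/∂z = 0 and
    ∂L/∂z' = z' / sqrt(169 + z'^2).
The Euler-Lagrange equation gives
    d/dθ( z' / sqrt(169 + z'^2) ) = 0,
so z' is constant. Integrating once:
    z(θ) = a θ + b,
a helix on the cylinder (a straight line when the cylinder is unrolled). The constants a, b are determined by the endpoint conditions.
With endpoint conditions z(0) = -4 and z(π/3) = 13: from z(0) = b we get b = -4, and a·π/3 + -4 = 13 gives a = 51/π, so
    z(θ) = (51/π) θ − 4.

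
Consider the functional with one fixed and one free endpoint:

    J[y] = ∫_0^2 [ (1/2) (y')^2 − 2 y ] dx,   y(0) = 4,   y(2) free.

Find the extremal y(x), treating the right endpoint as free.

The Lagrangian L = (1/2) (y')^2 − 2 y gives
    ∂L/∂y = −2,   ∂L/∂y' = y'.
Euler-Lagrange: d/dx(y') − (−2) = 0, i.e. y'' + 2 = 0, so
    y(x) = −(2/2) x^2 + C1 x + C2.
Fixed left endpoint y(0) = 4 ⇒ C2 = 4.
The right endpoint x = 2 is free, so the natural (transversality) condition is ∂L/∂y' |_{x=2} = 0, i.e. y'(2) = 0.
Compute y'(x) = −2 x + C1, so y'(2) = −4 + C1 = 0 ⇒ C1 = 4.
Therefore the extremal is
    y(x) = −x^2 + 4 x + 4.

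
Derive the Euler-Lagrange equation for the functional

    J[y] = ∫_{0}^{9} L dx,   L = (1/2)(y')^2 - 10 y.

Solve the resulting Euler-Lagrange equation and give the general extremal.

The Lagrangian is L = (1/2)(y')^2 - 10 y.
∂L/∂y = -10.
∂L/∂y' = y'.
The Euler-Lagrange equation d/dx(∂L/∂y') − ∂L/∂y = 0 becomes:
    y'' + 10 = 0
General solution: y(x) = -5 x^2 + A x + B, where A and B are arbitrary constants fixed by the endpoint conditions.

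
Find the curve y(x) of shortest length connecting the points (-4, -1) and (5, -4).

Arc-length functional: J[y] = ∫ sqrt(1 + (y')^2) dx.
Lagrangian L = sqrt(1 + (y')^2) has no explicit y dependence, so ∂L/∂y = 0 and the Euler-Lagrange equation gives
    d/dx( y' / sqrt(1 + (y')^2) ) = 0  ⇒  y' / sqrt(1 + (y')^2) = const.
Hence y' is constant, so y(x) is affine.
Fitting the endpoints (-4, -1) and (5, -4):
    slope m = ((-4) − (-1)) / (5 − (-4)) = -1/3,
    intercept c = (-1) − m·(-4) = -7/3.
Extremal: y(x) = (-1/3) x - 7/3.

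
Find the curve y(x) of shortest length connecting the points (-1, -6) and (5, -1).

Arc-length functional: J[y] = ∫ sqrt(1 + (y')^2) dx.
Lagrangian L = sqrt(1 + (y')^2) has no explicit y dependence, so ∂L/∂y = 0 and the Euler-Lagrange equation gives
    d/dx( y' / sqrt(1 + (y')^2) ) = 0  ⇒  y' / sqrt(1 + (y')^2) = const.
Hence y' is constant, so y(x) is affine.
Fitting the endpoints (-1, -6) and (5, -1):
    slope m = ((-1) − (-6)) / (5 − (-1)) = 5/6,
    intercept c = (-6) − m·(-1) = -31/6.
Extremal: y(x) = (5/6) x - 31/6.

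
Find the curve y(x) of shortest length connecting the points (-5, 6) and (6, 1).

Arc-length functional: J[y] = ∫ sqrt(1 + (y')^2) dx.
Lagrangian L = sqrt(1 + (y')^2) has no explicit y dependence, so ∂L/∂y = 0 and the Euler-Lagrange equation gives
    d/dx( y' / sqrt(1 + (y')^2) ) = 0  ⇒  y' / sqrt(1 + (y')^2) = const.
Hence y' is constant, so y(x) is affine.
Fitting the endpoints (-5, 6) and (6, 1):
    slope m = (1 − 6) / (6 − (-5)) = -5/11,
    intercept c = 6 − m·(-5) = 41/11.
Extremal: y(x) = (-5/11) x + 41/11.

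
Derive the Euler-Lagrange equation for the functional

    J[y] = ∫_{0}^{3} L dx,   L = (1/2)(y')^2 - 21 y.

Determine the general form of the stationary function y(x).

The Lagrangian is L = (1/2)(y')^2 - 21 y.
∂L/∂y = -21.
∂L/∂y' = y'.
The Euler-Lagrange equation d/dx(∂L/∂y') − ∂L/∂y = 0 becomes:
    y'' + 21 = 0
General solution: y(x) = -(21/2) x^2 + A x + B, where A and B are arbitrary constants fixed by the endpoint conditions.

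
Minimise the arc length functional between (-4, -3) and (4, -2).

Arc-length functional: J[y] = ∫ sqrt(1 + (y')^2) dx.
Lagrangian L = sqrt(1 + (y')^2) has no explicit y dependence, so ∂L/∂y = 0 and the Euler-Lagrange equation gives
    d/dx( y' / sqrt(1 + (y')^2) ) = 0  ⇒  y' / sqrt(1 + (y')^2) = const.
Hence y' is constant, so y(x) is affine.
Fitting the endpoints (-4, -3) and (4, -2):
    slope m = ((-2) − (-3)) / (4 − (-4)) = 1/8,
    intercept c = (-3) − m·(-4) = -5/2.
Extremal: y(x) = (1/8) x - 5/2.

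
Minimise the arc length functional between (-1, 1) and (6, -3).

Arc-length functional: J[y] = ∫ sqrt(1 + (y')^2) dx.
Lagrangian L = sqrt(1 + (y')^2) has no explicit y dependence, so ∂L/∂y = 0 and the Euler-Lagrange equation gives
    d/dx( y' / sqrt(1 + (y')^2) ) = 0  ⇒  y' / sqrt(1 + (y')^2) = const.
Hence y' is constant, so y(x) is affine.
Fitting the endpoints (-1, 1) and (6, -3):
    slope m = ((-3) − 1) / (6 − (-1)) = -4/7,
    intercept c = 1 − m·(-1) = 3/7.
Extremal: y(x) = (-4/7) x + 3/7.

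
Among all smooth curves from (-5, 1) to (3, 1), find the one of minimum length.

Arc-length functional: J[y] = ∫ sqrt(1 + (y')^2) dx.
Lagrangian L = sqrt(1 + (y')^2) has no explicit y dependence, so ∂L/∂y = 0 and the Euler-Lagrange equation gives
    d/dx( y' / sqrt(1 + (y')^2) ) = 0  ⇒  y' / sqrt(1 + (y')^2) = const.
Hence y' is constant, so y(x) is affine.
Fitting the endpoints (-5, 1) and (3, 1):
    slope m = (1 − 1) / (3 − (-5)) = 0,
    intercept c = 1 − m·(-5) = 1.
Extremal: y(x) = 1.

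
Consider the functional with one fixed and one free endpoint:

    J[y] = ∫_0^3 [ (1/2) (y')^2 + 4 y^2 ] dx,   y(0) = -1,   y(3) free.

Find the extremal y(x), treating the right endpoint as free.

The Lagrangian L = (1/2) (y')^2 + 4 y^2 gives
    ∂L/∂y = 8 y,   ∂L/∂y' = y'.
Euler-Lagrange: y'' − 8 y = 0.
With k = sqrt(8), the general solution is
    y(x) = A cosh(sqrt(8) x) + B sinh(sqrt(8) x).
Fixed left endpoint y(0) = -1 ⇒ A = -1.
The right endpoint x = 3 is free, so the natural (transversality) condition is ∂L/∂y' |_{x=3} = 0, i.e. y'(3) = 0.
Compute y'(x) = A k sinh(k x) + B k cosh(k x), so
    y'(3) = A k sinh(k·3) + B k cosh(k·3) = 0
    ⇒ B = −A tanh(k·3) = tanh(sqrt(8)·3).
Therefore the extremal is
    y(x) = −cosh(sqrt(8) x) + tanh(sqrt(8)·3) sinh(sqrt(8) x).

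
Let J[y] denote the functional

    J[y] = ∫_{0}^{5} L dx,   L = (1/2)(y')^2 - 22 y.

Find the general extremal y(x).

The Lagrangian is L = (1/2)(y')^2 - 22 y.
∂L/∂y = -22.
∂L/∂y' = y'.
The Euler-Lagrange equation d/dx(∂L/∂y') − ∂L/∂y = 0 becomes:
    y'' + 22 = 0
General solution: y(x) = -11 x^2 + A x + B, where A and B are arbitrary constants fixed by the endpoint conditions.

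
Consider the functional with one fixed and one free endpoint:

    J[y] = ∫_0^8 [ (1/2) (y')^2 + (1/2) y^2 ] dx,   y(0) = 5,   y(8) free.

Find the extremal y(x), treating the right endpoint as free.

The Lagrangian L = (1/2) (y')^2 + (1/2) y^2 gives
    ∂L/∂y = 1 y,   ∂L/∂y' = y'.
Euler-Lagrange: y'' − y = 0.
With k = 1, the general solution is
    y(x) = A cosh(x) + B sinh(x).
Fixed left endpoint y(0) = 5 ⇒ A = 5.
The right endpoint x = 8 is free, so the natural (transversality) condition is ∂L/∂y' |_{x=8} = 0, i.e. y'(8) = 0.
Compute y'(x) = A k sinh(k x) + B k cosh(k x), so
    y'(8) = A k sinh(k·8) + B k cosh(k·8) = 0
    ⇒ B = −A tanh(k·8) = − 5 tanh(1·8).
Therefore the extremal is
    y(x) = 5 cosh(1 x) − 5 tanh(1·8) sinh(1 x).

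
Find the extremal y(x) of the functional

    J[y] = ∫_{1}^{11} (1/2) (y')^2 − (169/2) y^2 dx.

The Lagrangian is L = (1/2) (y')^2 − (169/2) y^2.
Compute ∂L/∂y = -169y, ∂L/∂y' = y'.
The Euler-Lagrange equation d/dx(∂L/∂y') − ∂L/∂y = 0 reduces to
    y'' + 169 y = 0.
Its general solution is
    y(x) = A sin(13x) + B cos(13x),
with A, B fixed by the endpoint conditions.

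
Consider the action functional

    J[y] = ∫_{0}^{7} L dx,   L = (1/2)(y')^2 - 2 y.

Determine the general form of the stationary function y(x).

The Lagrangian is L = (1/2)(y')^2 - 2 y.
∂L/∂y = -2.
∂L/∂y' = y'.
The Euler-Lagrange equation d/dx(∂L/∂y') − ∂L/∂y = 0 becomes:
    y'' + 2 = 0
General solution: y(x) = -x^2 + A x + B, where A and B are arbitrary constants fixed by the endpoint conditions.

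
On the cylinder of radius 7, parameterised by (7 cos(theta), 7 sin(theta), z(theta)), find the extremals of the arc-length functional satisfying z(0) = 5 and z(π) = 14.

Parameterise the cylinder of radius R = 7 as
    r(θ) = (7 cos θ, 7 sin θ, z(θ)).
The arc-length element is
    ds = sqrt(49 + (dz/dθ)^2) dθ,
so the Lagrangian is L = sqrt(49 + z'^2).
L depends on z' only, not on z or θ, so ∂L/∂z = 0 and
    ∂L/∂z' = z' / sqrt(49 + z'^2).
The Euler-Lagrange equation gives
    d/dθ( z' / sqrt(49 + z'^2) ) = 0,
so z' is constant. Integrating once:
    z(θ) = a θ + b,
a helix on the cylinder (a straight line when the cylinder is unrolled). The constants a, b are determined by the endpoint conditions.
With endpoint conditions z(0) = 5 and z(π) = 14: from z(0) = b we get b = 5, and a·π + 5 = 14 gives a = 9/π, so
    z(θ) = (9/π) θ + 5.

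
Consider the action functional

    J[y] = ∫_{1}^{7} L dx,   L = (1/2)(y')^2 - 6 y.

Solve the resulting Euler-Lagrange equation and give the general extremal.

The Lagrangian is L = (1/2)(y')^2 - 6 y.
∂L/∂y = -6.
∂L/∂y' = y'.
The Euler-Lagrange equation d/dx(∂L/∂y') − ∂L/∂y = 0 becomes:
    y'' + 6 = 0
General solution: y(x) = -3 x^2 + A x + B, where A and B are arbitrary constants fixed by the endpoint conditions.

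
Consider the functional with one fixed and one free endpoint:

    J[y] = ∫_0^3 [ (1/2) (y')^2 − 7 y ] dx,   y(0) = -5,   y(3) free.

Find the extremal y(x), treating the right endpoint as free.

The Lagrangian L = (1/2) (y')^2 − 7 y gives
    ∂L/∂y = −7,   ∂L/∂y' = y'.
Euler-Lagrange: d/dx(y') − (−7) = 0, i.e. y'' + 7 = 0, so
    y(x) = −(7/2) x^2 + C1 x + C2.
Fixed left endpoint y(0) = -5 ⇒ C2 = -5.
The right endpoint x = 3 is free, so the natural (transversality) condition is ∂L/∂y' |_{x=3} = 0, i.e. y'(3) = 0.
Compute y'(x) = −7 x + C1, so y'(3) = −21 + C1 = 0 ⇒ C1 = 21.
Therefore the extremal is
    y(x) = −(7/2) x^2 + 21 x − 5.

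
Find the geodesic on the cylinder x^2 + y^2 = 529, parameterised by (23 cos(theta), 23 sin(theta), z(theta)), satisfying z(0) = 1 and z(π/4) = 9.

Parameterise the cylinder of radius R = 23 as
    r(θ) = (23 cos θ, 23 sin θ, z(θ)).
The arc-length element is
    ds = sqrt(529 + (dz/dθ)^2) dθ,
so the Lagrangian is L = sqrt(529 + z'^2).
L depends on z' only, not on z or θ, so ∂L/∂z = 0 and
    ∂L/∂z' = z' / sqrt(529 + z'^2).
The Euler-Lagrange equation gives
    d/dθ( z' / sqrt(529 + z'^2) ) = 0,
so z' is constant. Integrating once:
    z(θ) = a θ + b,
a helix on the cylinder (a straight line when the cylinder is unrolled). The constants a, b are determined by the endpoint conditions.
With endpoint conditions z(0) = 1 and z(π/4) = 9: from z(0) = b we get b = 1, and a·π/4 + 1 = 9 gives a = 32/π, so
    z(θ) = (32/π) θ + 1.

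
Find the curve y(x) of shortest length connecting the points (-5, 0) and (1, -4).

Arc-length functional: J[y] = ∫ sqrt(1 + (y')^2) dx.
Lagrangian L = sqrt(1 + (y')^2) has no explicit y dependence, so ∂L/∂y = 0 and the Euler-Lagrange equation gives
    d/dx( y' / sqrt(1 + (y')^2) ) = 0  ⇒  y' / sqrt(1 + (y')^2) = const.
Hence y' is constant, so y(x) is affine.
Fitting the endpoints (-5, 0) and (1, -4):
    slope m = ((-4) − 0) / (1 − (-5)) = -2/3,
    intercept c = 0 − m·(-5) = -10/3.
Extremal: y(x) = (-2/3) x - 10/3.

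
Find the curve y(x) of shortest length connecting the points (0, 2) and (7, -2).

Arc-length functional: J[y] = ∫ sqrt(1 + (y')^2) dx.
Lagrangian L = sqrt(1 + (y')^2) has no explicit y dependence, so ∂L/∂y = 0 and the Euler-Lagrange equation gives
    d/dx( y' / sqrt(1 + (y')^2) ) = 0  ⇒  y' / sqrt(1 + (y')^2) = const.
Hence y' is constant, so y(x) is affine.
Fitting the endpoints (0, 2) and (7, -2):
    slope m = ((-2) − 2) / (7 − 0) = -4/7,
    intercept c = 2 − m·0 = 2.
Extremal: y(x) = (-4/7) x + 2.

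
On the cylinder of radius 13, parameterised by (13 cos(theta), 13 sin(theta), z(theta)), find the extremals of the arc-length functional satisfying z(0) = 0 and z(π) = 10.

Parameterise the cylinder of radius R = 13 as
    r(θ) = (13 cos θ, 13 sin θ, z(θ)).
The arc-length element is
    ds = sqrt(169 + (dz/dθ)^2) dθ,
so the Lagrangian is L = sqrt(169 + z'^2).
L depends on z' only, not on z or θ, so ∂L/∂z = 0 and
    ∂L/∂z' = z' / sqrt(169 + z'^2).
The Euler-Lagrange equation gives
    d/dθ( z' / sqrt(169 + z'^2) ) = 0,
so z' is constant. Integrating once:
    z(θ) = a θ + b,
a helix on the cylinder (a straight line when the cylinder is unrolled). The constants a, b are determined by the endpoint conditions.
With endpoint conditions z(0) = 0 and z(π) = 10: from z(0) = b we get b = 0, and a·π + 0 = 10 gives a = 10/π, so
    z(θ) = (10/π) θ.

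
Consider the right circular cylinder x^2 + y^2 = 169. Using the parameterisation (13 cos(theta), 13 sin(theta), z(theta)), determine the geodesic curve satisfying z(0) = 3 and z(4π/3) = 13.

Parameterise the cylinder of radius R = 13 as
    r(θ) = (13 cos θ, 13 sin θ, z(θ)).
The arc-length element is
    ds = sqrt(169 + (dz/dθ)^2) dθ,
so the Lagrangian is L = sqrt(169 + z'^2).
L depends on z' only, not on z or θ, so ∂L/∂z = 0 and
    ∂L/∂z' = z' / sqrt(169 + z'^2).
The Euler-Lagrange equation gives
    d/dθ( z' / sqrt(169 + z'^2) ) = 0,
so z' is constant. Integrating once:
    z(θ) = a θ + b,
a helix on the cylinder (a straight line when the cylinder is unrolled). The constants a, b are determined by the endpoint conditions.
With endpoint conditions z(0) = 3 and z(4π/3) = 13: from z(0) = b we get b = 3, and a·4π/3 + 3 = 13 gives a = 15/(2π), so
    z(θ) = (15/(2π)) θ + 3.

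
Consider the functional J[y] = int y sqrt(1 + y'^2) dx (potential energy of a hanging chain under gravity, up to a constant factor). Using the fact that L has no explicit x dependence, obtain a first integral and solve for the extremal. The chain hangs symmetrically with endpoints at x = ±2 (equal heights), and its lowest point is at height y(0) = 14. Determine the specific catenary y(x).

The Lagrangian L(y, y') = y sqrt(1 + y'^2) has no explicit x dependence, so the Beltrami identity applies:
    L − y' ∂L/∂y' = C.
Compute ∂L/∂y' = y · y' / sqrt(1 + y'^2). Then
    L − y' ∂L/∂y'
    = y sqrt(1 + y'^2) − y · y'^2 / sqrt(1 + y'^2)
    = y (1 + y'^2 − y'^2) / sqrt(1 + y'^2)
    = y / sqrt(1 + y'^2) = C.
Squaring gives y^2 = C^2 (1 + y'^2), i.e.
    y'^2 = y^2 / C^2 − 1.
Separating variables,
    dy / sqrt(y^2 − C^2) = dx / C,
and integrating gives arccosh(y / C) = (x − a)/C, so
    y(x) = C cosh((x − a)/C),
the catenary. The constants C and a are fixed by the two endpoint conditions (and, for the hanging-chain problem, the length constraint selects C).
Now fit the given data. The endpoints x = ±2 are symmetric at equal height, so the catenary is even about its minimum: a = 0 and y(x) = C cosh(x/C). The lowest point is y(0) = C cosh(0) = C, and we are told y(0) = 14, so C = 14. Therefore
    y(x) = 14 cosh(x/14),
and at the endpoints
    y(±2) = 14 cosh(2/14).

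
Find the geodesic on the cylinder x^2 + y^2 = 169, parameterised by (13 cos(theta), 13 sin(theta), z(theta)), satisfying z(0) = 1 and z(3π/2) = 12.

Parameterise the cylinder of radius R = 13 as
    r(θ) = (13 cos θ, 13 sin θ, z(θ)).
The arc-length element is
    ds = sqrt(169 + (dz/dθ)^2) dθ,
so the Lagrangian is L = sqrt(169 + z'^2).
L depends on z' only, not on z or θ, so ∂L/∂z = 0 and
    ∂L/∂z' = z' / sqrt(169 + z'^2).
The Euler-Lagrange equation gives
    d/dθ( z' / sqrt(169 + z'^2) ) = 0,
so z' is constant. Integrating once:
    z(θ) = a θ + b,
a helix on the cylinder (a straight line when the cylinder is unrolled). The constants a, b are determined by the endpoint conditions.
With endpoint conditions z(0) = 1 and z(3π/2) = 12: from z(0) = b we get b = 1, and a·3π/2 + 1 = 12 gives a = 22/(3π), so
    z(θ) = (22/(3π)) θ + 1.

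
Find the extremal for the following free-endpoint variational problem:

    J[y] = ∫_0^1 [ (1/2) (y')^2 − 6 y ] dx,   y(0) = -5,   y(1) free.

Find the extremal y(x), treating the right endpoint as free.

The Lagrangian L = (1/2) (y')^2 − 6 y gives
    ∂L/∂y = −6,   ∂L/∂y' = y'.
Euler-Lagrange: d/dx(y') − (−6) = 0, i.e. y'' + 6 = 0, so
    y(x) = −(6/2) x^2 + C1 x + C2.
Fixed left endpoint y(0) = -5 ⇒ C2 = -5.
The right endpoint x = 1 is free, so the natural (transversality) condition is ∂L/∂y' |_{x=1} = 0, i.e. y'(1) = 0.
Compute y'(x) = −6 x + C1, so y'(1) = −6 + C1 = 0 ⇒ C1 = 6.
Therefore the extremal is
    y(x) = −3 x^2 + 6 x − 5.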